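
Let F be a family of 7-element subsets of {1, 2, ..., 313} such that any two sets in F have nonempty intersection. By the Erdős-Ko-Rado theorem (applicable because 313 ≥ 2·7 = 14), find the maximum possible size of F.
max |F| = C(312, 6) = 1220651676244

The Erdős-Ko-Rado theorem states: for n ≥ 2k, an intersecting family of k-subsets of an n-element set has size at most C(n − 1, k − 1), with equality for 'star' families {A ⊆ [n] : |A| = k, i ∈ A} (fix an element i). For n = 313, k = 7: C(312, 6) = 1220651676244.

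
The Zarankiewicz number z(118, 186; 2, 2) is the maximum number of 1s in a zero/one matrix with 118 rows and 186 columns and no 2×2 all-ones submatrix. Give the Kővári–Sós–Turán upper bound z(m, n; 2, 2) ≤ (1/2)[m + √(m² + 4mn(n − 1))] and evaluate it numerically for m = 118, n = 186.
z(118, 186; 2, 2) ≤ (1/2)[118 + √(118² + 4·118·186·185)] = (1/2)[118 + √16255444] = 2074.902

Kővári–Sós–Turán: let r_1, ..., r_118 be the row sums and z = Σ r_i the total number of 1s. Each pair of columns can share at most one row with both entries 1 (else a 2×2 all-ones block appears), so Σ_i C(r_i, 2) ≤ C(186, 2) = 17205. By convexity Σ_i C(r_i, 2) ≥ 118·C(z/118, 2) = z(z − 118)/(2·118), giving z² − 118z − 118·186·185 ≤ 0 and hence z ≤ (1/2)[118 + √(13924 + 4·4060380)] = (1/2)[118 + √16255444] ≈ (1/2)(118 + 4031.8041) = 2074.902.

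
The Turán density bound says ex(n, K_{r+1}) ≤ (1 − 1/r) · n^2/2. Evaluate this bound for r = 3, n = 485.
Turán density bound = (2/3) · 485^2/2 = 235225/3 ≈ 78408.3333

Turán's theorem: ex(n, K_{r+1}) is achieved by the complete r-partite Turán graph T(n, r) with parts as balanced as possible, and is at most (1 − 1/r) · n^2/2. For r = 3, n = 485: the density bound is (2/3) · 235225/2 = 235225/3 ≈ 78408.3333. The integer-valued extremum is e(T(485, 3)) = 78408, which is strictly less than the density bound 235225/3 since 3 ∤ 485 (the parts of T(485, 3) cannot all be equal).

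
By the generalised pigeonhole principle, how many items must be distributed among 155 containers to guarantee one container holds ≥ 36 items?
n = (36 − 1)·155 + 1 = 5426

By the generalised pigeonhole principle, to guarantee some box contains ≥ r objects we need more than (r − 1) · k objects total. Threshold: n = (r − 1) · k + 1. With r = 36 and k = 155: n = 35 · 155 + 1 = 5425 + 1 = 5426. For n = 5425 = 35 · 155, we can put exactly 35 objects in every box, avoiding 36 in any single one — so 5426 is tight.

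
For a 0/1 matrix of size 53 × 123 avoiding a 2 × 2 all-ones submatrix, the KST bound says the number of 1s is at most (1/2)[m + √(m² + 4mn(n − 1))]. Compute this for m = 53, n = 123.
z(53, 123; 2, 2) ≤ (1/2)[53 + √(53² + 4·53·123·122)] = (1/2)[53 + √3184081] = 918.6997

Kővári–Sós–Turán: let r_1, ..., r_53 be the row sums and z = Σ r_i the total number of 1s. Each pair of columns can share at most one row with both entries 1 (else a 2×2 all-ones block appears), so Σ_i C(r_i, 2) ≤ C(123, 2) = 7503. By convexity Σ_i C(r_i, 2) ≥ 53·C(z/53, 2) = z(z − 53)/(2·53), giving z² − 53z − 53·123·122 ≤ 0 and hence z ≤ (1/2)[53 + √(2809 + 4·795318)] = (1/2)[53 + √3184081] ≈ (1/2)(53 + 1784.3993) = 918.6997.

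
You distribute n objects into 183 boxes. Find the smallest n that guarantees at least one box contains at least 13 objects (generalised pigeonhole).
n = (13 − 1)·183 + 1 = 2197

By the generalised pigeonhole principle, to guarantee some box contains ≥ r objects we need more than (r − 1) · k objects total. Threshold: n = (r − 1) · k + 1. With r = 13 and k = 183: n = 12 · 183 + 1 = 2196 + 1 = 2197. For n = 2196 = 12 · 183, we can put exactly 12 objects in every box, avoiding 13 in any single one — so 2197 is tight.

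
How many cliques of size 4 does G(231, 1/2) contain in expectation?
E[# K_4] = C(231, 4) · (1/2)^C(4, 2) = 115584315 / 2^6 = 1806004.921875

For each 4-subset S of vertices (there are C(231, 4) = 115584315 such S), let X_S = 1 if S induces a K_4 (all C(4, 2) = 6 edges present). Then P(X_S = 1) = (1/2)^6 = 1/64. By linearity of expectation, E[# K_4] = C(231, 4) · (1/2)^6 = 115584315 / 64 = 1806004.921875.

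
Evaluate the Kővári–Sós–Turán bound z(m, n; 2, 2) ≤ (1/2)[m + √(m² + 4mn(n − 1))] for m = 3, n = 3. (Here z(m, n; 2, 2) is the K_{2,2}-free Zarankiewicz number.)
z(3, 3; 2, 2) ≤ (1/2)[3 + √(3² + 4·3·3·2)] = (1/2)[3 + √81] = 6

Kővári–Sós–Turán: let r_1, ..., r_3 be the row sums and z = Σ r_i the total number of 1s. Each pair of columns can share at most one row with both entries 1 (else a 2×2 all-ones block appears), so Σ_i C(r_i, 2) ≤ C(3, 2) = 3. By convexity Σ_i C(r_i, 2) ≥ 3·C(z/3, 2) = z(z − 3)/(2·3), giving z² − 3z − 3·3·2 ≤ 0 and hence z ≤ (1/2)[3 + √(9 + 4·18)] = (1/2)[3 + √81] ≈ (1/2)(3 + 9) = 6.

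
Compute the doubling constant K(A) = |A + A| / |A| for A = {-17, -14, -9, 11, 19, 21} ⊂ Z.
K = |A + A| / |A| = 20/6 = 10/3

Enumerate A + A = {a + b : a, b ∈ A}. With |A| = 6, there are |A|^2 = 36 ordered sum pairs; collecting distinct values, A + A = {-34, -31, -28, -26, -23, -18, -6, -3, 2, 4, 5, 7, 10, 12, 22, 30, 32, 38, 40, 42}, so |A + A| = 20. Thus K = 20/6 = 10/3. For comparison, the minimum possible |A + A| over all 6-element sets is 2·6 − 1 = 11 (so min K = 11/6), attained only by arithmetic progressions.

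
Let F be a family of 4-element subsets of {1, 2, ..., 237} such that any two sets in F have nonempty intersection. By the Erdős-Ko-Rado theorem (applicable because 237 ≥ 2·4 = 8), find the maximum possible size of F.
max |F| = C(236, 3) = 2162940

The Erdős-Ko-Rado theorem states: for n ≥ 2k, an intersecting family of k-subsets of an n-element set has size at most C(n − 1, k − 1), with equality for 'star' families {A ⊆ [n] : |A| = k, i ∈ A} (fix an element i). For n = 237, k = 4: C(236, 3) = 2162940.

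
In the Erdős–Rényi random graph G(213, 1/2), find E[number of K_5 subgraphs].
E[# K_5] = C(213, 5) · (1/2)^C(5, 2) = 3484835277 / 2^10 ≈ 3403159.450195

For each 5-subset S of vertices (there are C(213, 5) = 3484835277 such S), let X_S = 1 if S induces a K_5 (all C(5, 2) = 10 edges present). Then P(X_S = 1) = (1/2)^10 = 1/1024. By linearity of expectation, E[# K_5] = C(213, 5) · (1/2)^10 = 3484835277 / 1024 ≈ 3403159.450195.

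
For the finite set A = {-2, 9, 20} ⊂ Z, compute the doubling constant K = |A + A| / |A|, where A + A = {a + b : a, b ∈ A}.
K = |A + A| / |A| = 5/3

Enumerate A + A = {a + b : a, b ∈ A}. With |A| = 3, there are |A|^2 = 9 ordered sum pairs; collecting distinct values, A + A = {-4, 7, 18, 29, 40}, so |A + A| = 5. Thus K = 5/3. Here |A + A| = 2|A| − 1 = 5, the minimum possible — so K = 5/3 is minimal, which holds iff A is an arithmetic progression.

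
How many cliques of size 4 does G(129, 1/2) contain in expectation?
E[# K_4] = C(129, 4) · (1/2)^C(4, 2) = 11009376 / 2^6 = 344043/2 = 172021.5

For each 4-subset S of vertices (there are C(129, 4) = 11009376 such S), let X_S = 1 if S induces a K_4 (all C(4, 2) = 6 edges present). Then P(X_S = 1) = (1/2)^6 = 1/64. By linearity of expectation, E[# K_4] = C(129, 4) · (1/2)^6 = 11009376 / 64 = 344043/2 = 172021.5.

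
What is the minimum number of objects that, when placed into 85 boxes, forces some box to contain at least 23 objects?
n = (23 − 1)·85 + 1 = 1871

By the generalised pigeonhole principle, to guarantee some box contains ≥ r objects we need more than (r − 1) · k objects total. Threshold: n = (r − 1) · k + 1. With r = 23 and k = 85: n = 22 · 85 + 1 = 1870 + 1 = 1871. For n = 1870 = 22 · 85, we can put exactly 22 objects in every box, avoiding 23 in any single one — so 1871 is tight.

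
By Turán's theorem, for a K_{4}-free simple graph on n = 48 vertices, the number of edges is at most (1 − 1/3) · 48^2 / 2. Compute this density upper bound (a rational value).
Turán density bound = (2/3) · 48^2/2 = 768

Turán's theorem: ex(n, K_{r+1}) is achieved by the complete r-partite Turán graph T(n, r) with parts as balanced as possible, and is at most (1 − 1/r) · n^2/2. For r = 3, n = 48: the density bound is (2/3) · 2304/2 = 768. Since 3 ∣ 48, the Turán graph T(48, 3) has parts of equal size 16, and its edge count e(T(48, 3)) = 768 attains the density bound exactly.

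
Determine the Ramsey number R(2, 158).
R(2, 158) = 158

R(2, k) = k for all k ≥ 2: in a 2-colouring of K_k, either some edge is red (a red K_2) or all edges are blue (a blue K_k). And K_{157} coloured all-blue has no blue K_158, so R(2, 158) > 157. Hence R(2, 158) = 158.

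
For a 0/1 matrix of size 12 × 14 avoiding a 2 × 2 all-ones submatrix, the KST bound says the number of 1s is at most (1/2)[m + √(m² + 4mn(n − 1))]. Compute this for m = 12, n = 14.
z(12, 14; 2, 2) ≤ (1/2)[12 + √(12² + 4·12·14·13)] = (1/2)[12 + √8880] = 53.1169

Kővári–Sós–Turán: let r_1, ..., r_12 be the row sums and z = Σ r_i the total number of 1s. Each pair of columns can share at most one row with both entries 1 (else a 2×2 all-ones block appears), so Σ_i C(r_i, 2) ≤ C(14, 2) = 91. By convexity Σ_i C(r_i, 2) ≥ 12·C(z/12, 2) = z(z − 12)/(2·12), giving z² − 12z − 12·14·13 ≤ 0 and hence z ≤ (1/2)[12 + √(144 + 4·2184)] = (1/2)[12 + √8880] ≈ (1/2)(12 + 94.2338) = 53.1169.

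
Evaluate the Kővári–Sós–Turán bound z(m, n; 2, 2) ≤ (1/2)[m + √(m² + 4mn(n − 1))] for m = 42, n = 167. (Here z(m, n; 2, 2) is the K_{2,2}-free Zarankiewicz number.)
z(42, 167; 2, 2) ≤ (1/2)[42 + √(42² + 4·42·167·166)] = (1/2)[42 + √4659060] = 1100.2428

Kővári–Sós–Turán: let r_1, ..., r_42 be the row sums and z = Σ r_i the total number of 1s. Each pair of columns can share at most one row with both entries 1 (else a 2×2 all-ones block appears), so Σ_i C(r_i, 2) ≤ C(167, 2) = 13861. By convexity Σ_i C(r_i, 2) ≥ 42·C(z/42, 2) = z(z − 42)/(2·42), giving z² − 42z − 42·167·166 ≤ 0 and hence z ≤ (1/2)[42 + √(1764 + 4·1164324)] = (1/2)[42 + √4659060] ≈ (1/2)(42 + 2158.4856) = 1100.2428.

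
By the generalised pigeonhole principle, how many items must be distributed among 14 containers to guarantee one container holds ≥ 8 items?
n = (8 − 1)·14 + 1 = 99

By the generalised pigeonhole principle, to guarantee some box contains ≥ r objects we need more than (r − 1) · k objects total. Threshold: n = (r − 1) · k + 1. With r = 8 and k = 14: n = 7 · 14 + 1 = 98 + 1 = 99. For n = 98 = 7 · 14, we can put exactly 7 objects in every box, avoiding 8 in any single one — so 99 is tight.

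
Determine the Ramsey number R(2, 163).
R(2, 163) = 163

R(2, k) = k for all k ≥ 2: in a 2-colouring of K_k, either some edge is red (a red K_2) or all edges are blue (a blue K_k). And K_{162} coloured all-blue has no blue K_163, so R(2, 163) > 162. Hence R(2, 163) = 163.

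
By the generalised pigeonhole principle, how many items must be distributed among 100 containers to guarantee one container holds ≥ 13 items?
n = (13 − 1)·100 + 1 = 1201

By the generalised pigeonhole principle, to guarantee some box contains ≥ r objects we need more than (r − 1) · k objects total. Threshold: n = (r − 1) · k + 1. With r = 13 and k = 100: n = 12 · 100 + 1 = 1200 + 1 = 1201. For n = 1200 = 12 · 100, we can put exactly 12 objects in every box, avoiding 13 in any single one — so 1201 is tight.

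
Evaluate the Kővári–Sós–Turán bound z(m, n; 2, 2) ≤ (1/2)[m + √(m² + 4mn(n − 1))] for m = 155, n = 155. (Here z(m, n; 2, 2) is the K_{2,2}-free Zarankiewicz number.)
z(155, 155; 2, 2) ≤ (1/2)[155 + √(155² + 4·155·155·154)] = (1/2)[155 + √14823425] = 2002.5601

Kővári–Sós–Turán: let r_1, ..., r_155 be the row sums and z = Σ r_i the total number of 1s. Each pair of columns can share at most one row with both entries 1 (else a 2×2 all-ones block appears), so Σ_i C(r_i, 2) ≤ C(155, 2) = 11935. By convexity Σ_i C(r_i, 2) ≥ 155·C(z/155, 2) = z(z − 155)/(2·155), giving z² − 155z − 155·155·154 ≤ 0 and hence z ≤ (1/2)[155 + √(24025 + 4·3699850)] = (1/2)[155 + √14823425] ≈ (1/2)(155 + 3850.1201) = 2002.5601.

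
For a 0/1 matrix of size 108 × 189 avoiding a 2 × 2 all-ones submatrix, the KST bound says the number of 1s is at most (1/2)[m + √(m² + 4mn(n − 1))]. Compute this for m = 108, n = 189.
z(108, 189; 2, 2) ≤ (1/2)[108 + √(108² + 4·108·189·188)] = (1/2)[108 + √15361488] = 2013.6867

Kővári–Sós–Turán: let r_1, ..., r_108 be the row sums and z = Σ r_i the total number of 1s. Each pair of columns can share at most one row with both entries 1 (else a 2×2 all-ones block appears), so Σ_i C(r_i, 2) ≤ C(189, 2) = 17766. By convexity Σ_i C(r_i, 2) ≥ 108·C(z/108, 2) = z(z − 108)/(2·108), giving z² − 108z − 108·189·188 ≤ 0 and hence z ≤ (1/2)[108 + √(11664 + 4·3837456)] = (1/2)[108 + √15361488] ≈ (1/2)(108 + 3919.3734) = 2013.6867.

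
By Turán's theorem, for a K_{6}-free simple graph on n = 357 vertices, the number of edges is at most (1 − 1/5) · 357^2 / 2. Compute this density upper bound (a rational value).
Turán density bound = (4/5) · 357^2/2 = 254898/5 ≈ 50979.6

Turán's theorem: ex(n, K_{r+1}) is achieved by the complete r-partite Turán graph T(n, r) with parts as balanced as possible, and is at most (1 − 1/r) · n^2/2. For r = 5, n = 357: the density bound is (4/5) · 127449/2 = 254898/5 ≈ 50979.6. The integer-valued extremum is e(T(357, 5)) = 50979, which is strictly less than the density bound 254898/5 since 5 ∤ 357 (the parts of T(357, 5) cannot all be equal).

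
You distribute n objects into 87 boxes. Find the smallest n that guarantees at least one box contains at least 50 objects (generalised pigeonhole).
n = (50 − 1)·87 + 1 = 4264

By the generalised pigeonhole principle, to guarantee some box contains ≥ r objects we need more than (r − 1) · k objects total. Threshold: n = (r − 1) · k + 1. With r = 50 and k = 87: n = 49 · 87 + 1 = 4263 + 1 = 4264. For n = 4263 = 49 · 87, we can put exactly 49 objects in every box, avoiding 50 in any single one — so 4264 is tight.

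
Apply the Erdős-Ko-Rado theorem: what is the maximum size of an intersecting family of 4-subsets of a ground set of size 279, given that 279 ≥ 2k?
max |F| = C(278, 3) = 3542276

The Erdős-Ko-Rado theorem states: for n ≥ 2k, an intersecting family of k-subsets of an n-element set has size at most C(n − 1, k − 1), with equality for 'star' families {A ⊆ [n] : |A| = k, i ∈ A} (fix an element i). For n = 279, k = 4: C(278, 3) = 3542276.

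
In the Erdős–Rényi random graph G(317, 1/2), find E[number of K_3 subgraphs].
E[# K_3] = C(317, 3) · (1/2)^C(3, 2) = 5259030 / 2^3 = 2629515/4 = 657378.75

For each 3-subset S of vertices (there are C(317, 3) = 5259030 such S), let X_S = 1 if S induces a K_3 (all C(3, 2) = 3 edges present). Then P(X_S = 1) = (1/2)^3 = 1/8. By linearity of expectation, E[# K_3] = C(317, 3) · (1/2)^3 = 5259030 / 8 = 2629515/4 = 657378.75.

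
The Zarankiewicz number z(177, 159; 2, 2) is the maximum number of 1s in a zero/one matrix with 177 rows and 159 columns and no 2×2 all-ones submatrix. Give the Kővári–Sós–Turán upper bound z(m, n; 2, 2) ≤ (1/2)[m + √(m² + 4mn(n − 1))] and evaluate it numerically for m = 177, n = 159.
z(177, 159; 2, 2) ≤ (1/2)[177 + √(177² + 4·177·159·158)] = (1/2)[177 + √17817705] = 2199.0512

Kővári–Sós–Turán: let r_1, ..., r_177 be the row sums and z = Σ r_i the total number of 1s. Each pair of columns can share at most one row with both entries 1 (else a 2×2 all-ones block appears), so Σ_i C(r_i, 2) ≤ C(159, 2) = 12561. By convexity Σ_i C(r_i, 2) ≥ 177·C(z/177, 2) = z(z − 177)/(2·177), giving z² − 177z − 177·159·158 ≤ 0 and hence z ≤ (1/2)[177 + √(31329 + 4·4446594)] = (1/2)[177 + √17817705] ≈ (1/2)(177 + 4221.1023) = 2199.0512.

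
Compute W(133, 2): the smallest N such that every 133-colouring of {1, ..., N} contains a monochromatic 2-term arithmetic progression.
W(133, 2) = 133 + 1 = 134

A 2-term AP is any pair of integers, so a monochromatic 2-AP exists iff some colour is used at least twice. With 133 colours, the colouring i ↦ i on {1, ..., 133} uses each colour once, avoiding any monochromatic pair, so W(133, 2) > 133. For {1, ..., 134}, pigeonhole forces two integers of the same colour, which form a monochromatic 2-AP. Hence W(133, 2) = 134.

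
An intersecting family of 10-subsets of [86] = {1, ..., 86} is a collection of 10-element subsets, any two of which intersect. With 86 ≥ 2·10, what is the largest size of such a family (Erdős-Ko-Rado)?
max |F| = C(85, 9) = 411731930610

The Erdős-Ko-Rado theorem states: for n ≥ 2k, an intersecting family of k-subsets of an n-element set has size at most C(n − 1, k − 1), with equality for 'star' families {A ⊆ [n] : |A| = k, i ∈ A} (fix an element i). For n = 86, k = 10: C(85, 9) = 411731930610.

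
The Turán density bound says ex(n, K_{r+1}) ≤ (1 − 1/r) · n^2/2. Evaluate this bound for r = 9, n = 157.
Turán density bound = (8/9) · 157^2/2 = 98596/9 ≈ 10955.1111

Turán's theorem: ex(n, K_{r+1}) is achieved by the complete r-partite Turán graph T(n, r) with parts as balanced as possible, and is at most (1 − 1/r) · n^2/2. For r = 9, n = 157: the density bound is (8/9) · 24649/2 = 98596/9 ≈ 10955.1111. The integer-valued extremum is e(T(157, 9)) = 10954, which is strictly less than the density bound 98596/9 since 9 ∤ 157 (the parts of T(157, 9) cannot all be equal).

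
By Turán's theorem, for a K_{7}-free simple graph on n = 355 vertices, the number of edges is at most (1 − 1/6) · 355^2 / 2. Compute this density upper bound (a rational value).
Turán density bound = (5/6) · 355^2/2 = 630125/12 ≈ 52510.4167

Turán's theorem: ex(n, K_{r+1}) is achieved by the complete r-partite Turán graph T(n, r) with parts as balanced as possible, and is at most (1 − 1/r) · n^2/2. For r = 6, n = 355: the density bound is (5/6) · 126025/2 = 630125/12 ≈ 52510.4167. The integer-valued extremum is e(T(355, 6)) = 52510, which is strictly less than the density bound 630125/12 since 6 ∤ 355 (the parts of T(355, 6) cannot all be equal).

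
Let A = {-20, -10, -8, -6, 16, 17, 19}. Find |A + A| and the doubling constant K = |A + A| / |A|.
K = |A + A| / |A| = 25/7

Enumerate A + A = {a + b : a, b ∈ A}. With |A| = 7, there are |A|^2 = 49 ordered sum pairs; collecting distinct values, A + A = {-40, -30, -28, -26, -20, -18, -16, -14, -12, -4, -3, -1, 6, 7, 8, 9, 10, 11, 13, 32, 33, 34, 35, 36, 38}, so |A + A| = 25. Thus K = 25/7. For comparison, the minimum possible |A + A| over all 7-element sets is 2·7 − 1 = 13 (so min K = 13/7), attained only by arithmetic progressions.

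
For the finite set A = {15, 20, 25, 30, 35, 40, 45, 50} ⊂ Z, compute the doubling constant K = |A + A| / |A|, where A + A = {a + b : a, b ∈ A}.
K = |A + A| / |A| = 15/8

Enumerate A + A = {a + b : a, b ∈ A}. With |A| = 8, there are |A|^2 = 64 ordered sum pairs; collecting distinct values, A + A = {30, 35, 40, 45, 50, 55, 60, 65, 70, 75, 80, 85, 90, 95, 100}, so |A + A| = 15. Thus K = 15/8. Here |A + A| = 2|A| − 1 = 15, the minimum possible — so K = 15/8 is minimal, which holds iff A is an arithmetic progression.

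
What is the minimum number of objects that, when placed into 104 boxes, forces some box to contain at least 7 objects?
n = (7 − 1)·104 + 1 = 625

By the generalised pigeonhole principle, to guarantee some box contains ≥ r objects we need more than (r − 1) · k objects total. Threshold: n = (r − 1) · k + 1. With r = 7 and k = 104: n = 6 · 104 + 1 = 624 + 1 = 625. For n = 624 = 6 · 104, we can put exactly 6 objects in every box, avoiding 7 in any single one — so 625 is tight.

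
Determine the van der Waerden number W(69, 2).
W(69, 2) = 69 + 1 = 70

A 2-term AP is any pair of integers, so a monochromatic 2-AP exists iff some colour is used at least twice. With 69 colours, the colouring i ↦ i on {1, ..., 69} uses each colour once, avoiding any monochromatic pair, so W(69, 2) > 69. For {1, ..., 70}, pigeonhole forces two integers of the same colour, which form a monochromatic 2-AP. Hence W(69, 2) = 70.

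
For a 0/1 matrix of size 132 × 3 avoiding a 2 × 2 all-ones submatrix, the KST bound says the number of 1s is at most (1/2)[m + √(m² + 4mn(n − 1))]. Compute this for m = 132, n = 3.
z(132, 3; 2, 2) ≤ (1/2)[132 + √(132² + 4·132·3·2)] = (1/2)[132 + √20592] = 137.7496

Kővári–Sós–Turán: let r_1, ..., r_132 be the row sums and z = Σ r_i the total number of 1s. Each pair of columns can share at most one row with both entries 1 (else a 2×2 all-ones block appears), so Σ_i C(r_i, 2) ≤ C(3, 2) = 3. By convexity Σ_i C(r_i, 2) ≥ 132·C(z/132, 2) = z(z − 132)/(2·132), giving z² − 132z − 132·3·2 ≤ 0 and hence z ≤ (1/2)[132 + √(17424 + 4·792)] = (1/2)[132 + √20592] ≈ (1/2)(132 + 143.4991) = 137.7496.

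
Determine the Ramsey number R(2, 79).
R(2, 79) = 79

R(2, k) = k for all k ≥ 2: in a 2-colouring of K_k, either some edge is red (a red K_2) or all edges are blue (a blue K_k). And K_{78} coloured all-blue has no blue K_79, so R(2, 79) > 78. Hence R(2, 79) = 79.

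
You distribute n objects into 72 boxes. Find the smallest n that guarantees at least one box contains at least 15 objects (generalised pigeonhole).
n = (15 − 1)·72 + 1 = 1009

By the generalised pigeonhole principle, to guarantee some box contains ≥ r objects we need more than (r − 1) · k objects total. Threshold: n = (r − 1) · k + 1. With r = 15 and k = 72: n = 14 · 72 + 1 = 1008 + 1 = 1009. For n = 1008 = 14 · 72, we can put exactly 14 objects in every box, avoiding 15 in any single one — so 1009 is tight.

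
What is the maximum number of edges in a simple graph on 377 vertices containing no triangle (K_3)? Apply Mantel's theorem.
ex(377, K_3) = ⌊377^2/4⌋ = 35532

Mantel (1907): a triangle-free graph on n vertices has at most ⌊n^2/4⌋ edges, with equality for the complete bipartite graph K_{⌊n/2⌋, ⌈n/2⌉}. For n = 377: ⌊377^2/4⌋ = ⌊142129/4⌋ = 35532. The extremal graph is K_{188, 189}, which has 188·189 = 35532 edges.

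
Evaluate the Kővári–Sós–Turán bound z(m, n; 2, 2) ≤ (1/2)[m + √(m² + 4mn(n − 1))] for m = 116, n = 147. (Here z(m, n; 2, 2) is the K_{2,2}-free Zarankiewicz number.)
z(116, 147; 2, 2) ≤ (1/2)[116 + √(116² + 4·116·147·146)] = (1/2)[116 + √9971824] = 1636.9098

Kővári–Sós–Turán: let r_1, ..., r_116 be the row sums and z = Σ r_i the total number of 1s. Each pair of columns can share at most one row with both entries 1 (else a 2×2 all-ones block appears), so Σ_i C(r_i, 2) ≤ C(147, 2) = 10731. By convexity Σ_i C(r_i, 2) ≥ 116·C(z/116, 2) = z(z − 116)/(2·116), giving z² − 116z − 116·147·146 ≤ 0 and hence z ≤ (1/2)[116 + √(13456 + 4·2489592)] = (1/2)[116 + √9971824] ≈ (1/2)(116 + 3157.8195) = 1636.9098.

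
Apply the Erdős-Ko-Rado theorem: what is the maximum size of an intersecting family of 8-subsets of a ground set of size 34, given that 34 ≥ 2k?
max |F| = C(33, 7) = 4272048

Erdős-Ko-Rado (1961): when n ≥ 2k, max |F| = C(n−1, k−1). The bound is attained by the star {A : i ∈ A} for any fixed i ∈ [n]. Here C(34−1, 8−1) = C(33, 7) = 4272048.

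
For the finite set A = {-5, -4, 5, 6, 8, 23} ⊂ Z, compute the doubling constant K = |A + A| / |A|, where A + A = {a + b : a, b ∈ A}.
K = |A + A| / |A| = 20/6 = 10/3

Enumerate A + A = {a + b : a, b ∈ A}. With |A| = 6, there are |A|^2 = 36 ordered sum pairs; collecting distinct values, A + A = {-10, -9, -8, 0, 1, 2, 3, 4, 10, 11, 12, 13, 14, 16, 18, 19, 28, 29, 31, 46}, so |A + A| = 20. Thus K = 20/6 = 10/3. For comparison, the minimum possible |A + A| over all 6-element sets is 2·6 − 1 = 11 (so min K = 11/6), attained only by arithmetic progressions.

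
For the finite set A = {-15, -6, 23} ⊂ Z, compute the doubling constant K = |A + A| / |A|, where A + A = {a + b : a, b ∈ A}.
K = |A + A| / |A| = 6/3 = 2

Enumerate A + A = {a + b : a, b ∈ A}. With |A| = 3, there are |A|^2 = 9 ordered sum pairs; collecting distinct values, A + A = {-30, -21, -12, 8, 17, 46}, so |A + A| = 6. Thus K = 6/3 = 2. For comparison, the minimum possible |A + A| over all 3-element sets is 2·3 − 1 = 5 (so min K = 5/3), attained only by arithmetic progressions.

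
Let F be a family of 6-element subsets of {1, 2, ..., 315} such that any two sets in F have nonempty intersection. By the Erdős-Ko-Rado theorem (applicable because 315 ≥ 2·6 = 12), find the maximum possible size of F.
max |F| = C(314, 5) = 24635955812

The Erdős-Ko-Rado theorem states: for n ≥ 2k, an intersecting family of k-subsets of an n-element set has size at most C(n − 1, k − 1), with equality for 'star' families {A ⊆ [n] : |A| = k, i ∈ A} (fix an element i). For n = 315, k = 6: C(314, 5) = 24635955812.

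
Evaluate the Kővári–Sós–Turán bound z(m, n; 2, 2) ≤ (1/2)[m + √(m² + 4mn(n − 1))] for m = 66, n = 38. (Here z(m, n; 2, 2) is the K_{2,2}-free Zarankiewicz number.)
z(66, 38; 2, 2) ≤ (1/2)[66 + √(66² + 4·66·38·37)] = (1/2)[66 + √375540] = 339.4066

Kővári–Sós–Turán: let r_1, ..., r_66 be the row sums and z = Σ r_i the total number of 1s. Each pair of columns can share at most one row with both entries 1 (else a 2×2 all-ones block appears), so Σ_i C(r_i, 2) ≤ C(38, 2) = 703. By convexity Σ_i C(r_i, 2) ≥ 66·C(z/66, 2) = z(z − 66)/(2·66), giving z² − 66z − 66·38·37 ≤ 0 and hence z ≤ (1/2)[66 + √(4356 + 4·92796)] = (1/2)[66 + √375540] ≈ (1/2)(66 + 612.8132) = 339.4066.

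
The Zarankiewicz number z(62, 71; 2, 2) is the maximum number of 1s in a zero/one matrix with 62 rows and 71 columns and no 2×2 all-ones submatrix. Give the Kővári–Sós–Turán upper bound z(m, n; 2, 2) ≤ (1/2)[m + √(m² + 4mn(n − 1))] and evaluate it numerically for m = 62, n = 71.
z(62, 71; 2, 2) ≤ (1/2)[62 + √(62² + 4·62·71·70)] = (1/2)[62 + √1236404] = 586.9685

Kővári–Sós–Turán: let r_1, ..., r_62 be the row sums and z = Σ r_i the total number of 1s. Each pair of columns can share at most one row with both entries 1 (else a 2×2 all-ones block appears), so Σ_i C(r_i, 2) ≤ C(71, 2) = 2485. By convexity Σ_i C(r_i, 2) ≥ 62·C(z/62, 2) = z(z − 62)/(2·62), giving z² − 62z − 62·71·70 ≤ 0 and hence z ≤ (1/2)[62 + √(3844 + 4·308140)] = (1/2)[62 + √1236404] ≈ (1/2)(62 + 1111.937) = 586.9685.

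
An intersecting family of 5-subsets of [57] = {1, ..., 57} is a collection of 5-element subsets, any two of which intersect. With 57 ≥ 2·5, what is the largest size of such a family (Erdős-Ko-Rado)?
max |F| = C(56, 4) = 367290

The Erdős-Ko-Rado theorem states: for n ≥ 2k, an intersecting family of k-subsets of an n-element set has size at most C(n − 1, k − 1), with equality for 'star' families {A ⊆ [n] : |A| = k, i ∈ A} (fix an element i). For n = 57, k = 5: C(56, 4) = 367290.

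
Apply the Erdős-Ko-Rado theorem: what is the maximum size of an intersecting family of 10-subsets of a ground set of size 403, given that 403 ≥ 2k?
max |F| = C(402, 9) = 690402510704386700

The Erdős-Ko-Rado theorem states: for n ≥ 2k, an intersecting family of k-subsets of an n-element set has size at most C(n − 1, k − 1), with equality for 'star' families {A ⊆ [n] : |A| = k, i ∈ A} (fix an element i). For n = 403, k = 10: C(402, 9) = 690402510704386700.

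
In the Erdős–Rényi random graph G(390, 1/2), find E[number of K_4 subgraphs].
E[# K_4] = C(390, 4) · (1/2)^C(4, 2) = 949173615 / 2^6 = 14830837.734375

For each 4-subset S of vertices (there are C(390, 4) = 949173615 such S), let X_S = 1 if S induces a K_4 (all C(4, 2) = 6 edges present). Then P(X_S = 1) = (1/2)^6 = 1/64. By linearity of expectation, E[# K_4] = C(390, 4) · (1/2)^6 = 949173615 / 64 = 14830837.734375.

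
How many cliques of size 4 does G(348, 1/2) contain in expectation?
E[# K_4] = C(348, 4) · (1/2)^C(4, 2) = 600610155 / 2^6 = 9384533.671875

For each 4-subset S of vertices (there are C(348, 4) = 600610155 such S), let X_S = 1 if S induces a K_4 (all C(4, 2) = 6 edges present). Then P(X_S = 1) = (1/2)^6 = 1/64. By linearity of expectation, E[# K_4] = C(348, 4) · (1/2)^6 = 600610155 / 64 = 9384533.671875.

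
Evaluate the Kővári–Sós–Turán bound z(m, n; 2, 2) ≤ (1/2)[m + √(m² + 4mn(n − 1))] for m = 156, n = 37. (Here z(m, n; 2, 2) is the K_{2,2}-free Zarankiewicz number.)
z(156, 37; 2, 2) ≤ (1/2)[156 + √(156² + 4·156·37·36)] = (1/2)[156 + √855504] = 540.4673

Kővári–Sós–Turán: let r_1, ..., r_156 be the row sums and z = Σ r_i the total number of 1s. Each pair of columns can share at most one row with both entries 1 (else a 2×2 all-ones block appears), so Σ_i C(r_i, 2) ≤ C(37, 2) = 666. By convexity Σ_i C(r_i, 2) ≥ 156·C(z/156, 2) = z(z − 156)/(2·156), giving z² − 156z − 156·37·36 ≤ 0 and hence z ≤ (1/2)[156 + √(24336 + 4·207792)] = (1/2)[156 + √855504] ≈ (1/2)(156 + 924.9346) = 540.4673.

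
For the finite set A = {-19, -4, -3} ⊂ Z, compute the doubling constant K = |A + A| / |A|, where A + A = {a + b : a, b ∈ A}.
K = |A + A| / |A| = 6/3 = 2

Enumerate A + A = {a + b : a, b ∈ A}. With |A| = 3, there are |A|^2 = 9 ordered sum pairs; collecting distinct values, A + A = {-38, -23, -22, -8, -7, -6}, so |A + A| = 6. Thus K = 6/3 = 2. For comparison, the minimum possible |A + A| over all 3-element sets is 2·3 − 1 = 5 (so min K = 5/3), attained only by arithmetic progressions.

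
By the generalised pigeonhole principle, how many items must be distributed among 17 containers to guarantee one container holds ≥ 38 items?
n = (38 − 1)·17 + 1 = 630

By the generalised pigeonhole principle, to guarantee some box contains ≥ r objects we need more than (r − 1) · k objects total. Threshold: n = (r − 1) · k + 1. With r = 38 and k = 17: n = 37 · 17 + 1 = 629 + 1 = 630. For n = 629 = 37 · 17, we can put exactly 37 objects in every box, avoiding 38 in any single one — so 630 is tight.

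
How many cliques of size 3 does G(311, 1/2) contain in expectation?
E[# K_3] = C(311, 3) · (1/2)^C(3, 2) = 4965115 / 2^3 = 620639.375

For each 3-subset S of vertices (there are C(311, 3) = 4965115 such S), let X_S = 1 if S induces a K_3 (all C(3, 2) = 3 edges present). Then P(X_S = 1) = (1/2)^3 = 1/8. By linearity of expectation, E[# K_3] = C(311, 3) · (1/2)^3 = 4965115 / 8 = 620639.375.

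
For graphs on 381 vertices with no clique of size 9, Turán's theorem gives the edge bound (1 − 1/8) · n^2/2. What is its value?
Turán density bound = (7/8) · 381^2/2 = 1016127/16 ≈ 63507.9375

Turán's theorem: ex(n, K_{r+1}) is achieved by the complete r-partite Turán graph T(n, r) with parts as balanced as possible, and is at most (1 − 1/r) · n^2/2. For r = 8, n = 381: the density bound is (7/8) · 145161/2 = 1016127/16 ≈ 63507.9375. The integer-valued extremum is e(T(381, 8)) = 63507, which is strictly less than the density bound 1016127/16 since 8 ∤ 381 (the parts of T(381, 8) cannot all be equal).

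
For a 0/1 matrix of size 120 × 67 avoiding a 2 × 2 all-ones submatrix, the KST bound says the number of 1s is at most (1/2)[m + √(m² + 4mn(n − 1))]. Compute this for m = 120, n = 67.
z(120, 67; 2, 2) ≤ (1/2)[120 + √(120² + 4·120·67·66)] = (1/2)[120 + √2136960] = 790.9172

Kővári–Sós–Turán: let r_1, ..., r_120 be the row sums and z = Σ r_i the total number of 1s. Each pair of columns can share at most one row with both entries 1 (else a 2×2 all-ones block appears), so Σ_i C(r_i, 2) ≤ C(67, 2) = 2211. By convexity Σ_i C(r_i, 2) ≥ 120·C(z/120, 2) = z(z − 120)/(2·120), giving z² − 120z − 120·67·66 ≤ 0 and hence z ≤ (1/2)[120 + √(14400 + 4·530640)] = (1/2)[120 + √2136960] ≈ (1/2)(120 + 1461.8345) = 790.9172.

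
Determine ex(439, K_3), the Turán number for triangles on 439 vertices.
ex(439, K_3) = ⌊439^2/4⌋ = 48180

Mantel (1907): a triangle-free graph on n vertices has at most ⌊n^2/4⌋ edges, with equality for the complete bipartite graph K_{⌊n/2⌋, ⌈n/2⌉}. For n = 439: ⌊439^2/4⌋ = ⌊192721/4⌋ = 48180. The extremal graph is K_{219, 220}, which has 219·220 = 48180 edges.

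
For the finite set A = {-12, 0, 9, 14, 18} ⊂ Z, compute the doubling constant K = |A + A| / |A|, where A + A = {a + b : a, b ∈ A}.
K = |A + A| / |A| = 14/5

Enumerate A + A = {a + b : a, b ∈ A}. With |A| = 5, there are |A|^2 = 25 ordered sum pairs; collecting distinct values, A + A = {-24, -12, -3, 0, 2, 6, 9, 14, 18, 23, 27, 28, 32, 36}, so |A + A| = 14. Thus K = 14/5. For comparison, the minimum possible |A + A| over all 5-element sets is 2·5 − 1 = 9 (so min K = 9/5), attained only by arithmetic progressions.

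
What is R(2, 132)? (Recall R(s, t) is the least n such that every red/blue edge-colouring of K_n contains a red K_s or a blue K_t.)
R(2, 132) = 132

R(2, k) = k for all k ≥ 2: in a 2-colouring of K_k, either some edge is red (a red K_2) or all edges are blue (a blue K_k). And K_{131} coloured all-blue has no blue K_132, so R(2, 132) > 131. Hence R(2, 132) = 132.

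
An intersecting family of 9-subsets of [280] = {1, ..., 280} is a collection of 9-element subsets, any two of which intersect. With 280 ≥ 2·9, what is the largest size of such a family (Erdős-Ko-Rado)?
max |F| = C(279, 8) = 822871715492970

The Erdős-Ko-Rado theorem states: for n ≥ 2k, an intersecting family of k-subsets of an n-element set has size at most C(n − 1, k − 1), with equality for 'star' families {A ⊆ [n] : |A| = k, i ∈ A} (fix an element i). For n = 280, k = 9: C(279, 8) = 822871715492970.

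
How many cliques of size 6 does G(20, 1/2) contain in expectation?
E[# K_6] = C(20, 6) · (1/2)^C(6, 2) = 38760 / 2^15 = 4845/4096 ≈ 1.182861

For each 6-subset S of vertices (there are C(20, 6) = 38760 such S), let X_S = 1 if S induces a K_6 (all C(6, 2) = 15 edges present). Then P(X_S = 1) = (1/2)^15 = 1/32768. By linearity of expectation, E[# K_6] = C(20, 6) · (1/2)^15 = 38760 / 32768 = 4845/4096 ≈ 1.182861.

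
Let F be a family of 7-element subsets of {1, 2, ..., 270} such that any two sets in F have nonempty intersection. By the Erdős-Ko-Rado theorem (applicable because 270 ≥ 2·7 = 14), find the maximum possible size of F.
max |F| = C(269, 6) = 497504801332

The Erdős-Ko-Rado theorem states: for n ≥ 2k, an intersecting family of k-subsets of an n-element set has size at most C(n − 1, k − 1), with equality for 'star' families {A ⊆ [n] : |A| = k, i ∈ A} (fix an element i). For n = 270, k = 7: C(269, 6) = 497504801332.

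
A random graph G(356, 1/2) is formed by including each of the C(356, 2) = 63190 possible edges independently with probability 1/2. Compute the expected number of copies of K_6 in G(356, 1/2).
E[# K_6] = C(356, 6) · (1/2)^C(6, 2) = 2710026901296 / 2^15 = 169376681331/2048 ≈ 82703457.681152

For each 6-subset S of vertices (there are C(356, 6) = 2710026901296 such S), let X_S = 1 if S induces a K_6 (all C(6, 2) = 15 edges present). Then P(X_S = 1) = (1/2)^15 = 1/32768. By linearity of expectation, E[# K_6] = C(356, 6) · (1/2)^15 = 2710026901296 / 32768 = 169376681331/2048 ≈ 82703457.681152.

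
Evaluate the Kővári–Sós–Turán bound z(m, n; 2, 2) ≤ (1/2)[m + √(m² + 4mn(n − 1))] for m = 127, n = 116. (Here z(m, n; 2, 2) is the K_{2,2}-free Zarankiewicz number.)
z(127, 116; 2, 2) ≤ (1/2)[127 + √(127² + 4·127·116·115)] = (1/2)[127 + √6792849] = 1366.6547

Kővári–Sós–Turán: let r_1, ..., r_127 be the row sums and z = Σ r_i the total number of 1s. Each pair of columns can share at most one row with both entries 1 (else a 2×2 all-ones block appears), so Σ_i C(r_i, 2) ≤ C(116, 2) = 6670. By convexity Σ_i C(r_i, 2) ≥ 127·C(z/127, 2) = z(z − 127)/(2·127), giving z² − 127z − 127·116·115 ≤ 0 and hence z ≤ (1/2)[127 + √(16129 + 4·1694180)] = (1/2)[127 + √6792849] ≈ (1/2)(127 + 2606.3095) = 1366.6547.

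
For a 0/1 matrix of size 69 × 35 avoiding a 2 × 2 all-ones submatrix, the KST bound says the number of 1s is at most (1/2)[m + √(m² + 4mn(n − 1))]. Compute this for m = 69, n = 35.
z(69, 35; 2, 2) ≤ (1/2)[69 + √(69² + 4·69·35·34)] = (1/2)[69 + √333201] = 323.1178

Kővári–Sós–Turán: let r_1, ..., r_69 be the row sums and z = Σ r_i the total number of 1s. Each pair of columns can share at most one row with both entries 1 (else a 2×2 all-ones block appears), so Σ_i C(r_i, 2) ≤ C(35, 2) = 595. By convexity Σ_i C(r_i, 2) ≥ 69·C(z/69, 2) = z(z − 69)/(2·69), giving z² − 69z − 69·35·34 ≤ 0 and hence z ≤ (1/2)[69 + √(4761 + 4·82110)] = (1/2)[69 + √333201] ≈ (1/2)(69 + 577.2357) = 323.1178.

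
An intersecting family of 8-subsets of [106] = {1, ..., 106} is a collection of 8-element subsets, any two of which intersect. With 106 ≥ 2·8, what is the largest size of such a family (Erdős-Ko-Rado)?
max |F| = C(105, 7) = 22760723700

Erdős-Ko-Rado (1961): when n ≥ 2k, max |F| = C(n−1, k−1). The bound is attained by the star {A : i ∈ A} for any fixed i ∈ [n]. Here C(106−1, 8−1) = C(105, 7) = 22760723700.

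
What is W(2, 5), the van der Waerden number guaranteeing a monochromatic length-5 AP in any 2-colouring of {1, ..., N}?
W(2, 5) = 178

W(2, 5) = 178. The lower bound W(2, 5) > 177 comes from an explicit good 2-colouring of [1, 177]; the upper bound W(2, 5) ≤ 178 was verified by exhaustive search over 2-colourings of [1, 178].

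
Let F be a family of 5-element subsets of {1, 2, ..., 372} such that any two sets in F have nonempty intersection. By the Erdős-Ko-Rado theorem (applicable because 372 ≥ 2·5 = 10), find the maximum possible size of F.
max |F| = C(371, 4) = 776673660

Erdős-Ko-Rado (1961): when n ≥ 2k, max |F| = C(n−1, k−1). The bound is attained by the star {A : i ∈ A} for any fixed i ∈ [n]. Here C(372−1, 5−1) = C(371, 4) = 776673660.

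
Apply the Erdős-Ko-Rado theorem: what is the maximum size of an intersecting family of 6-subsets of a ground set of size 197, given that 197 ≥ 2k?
max |F| = C(196, 5) = 2289653184

The Erdős-Ko-Rado theorem states: for n ≥ 2k, an intersecting family of k-subsets of an n-element set has size at most C(n − 1, k − 1), with equality for 'star' families {A ⊆ [n] : |A| = k, i ∈ A} (fix an element i). For n = 197, k = 6: C(196, 5) = 2289653184.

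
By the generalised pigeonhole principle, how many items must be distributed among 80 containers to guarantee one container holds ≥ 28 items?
n = (28 − 1)·80 + 1 = 2161

By the generalised pigeonhole principle, to guarantee some box contains ≥ r objects we need more than (r − 1) · k objects total. Threshold: n = (r − 1) · k + 1. With r = 28 and k = 80: n = 27 · 80 + 1 = 2160 + 1 = 2161. For n = 2160 = 27 · 80, we can put exactly 27 objects in every box, avoiding 28 in any single one — so 2161 is tight.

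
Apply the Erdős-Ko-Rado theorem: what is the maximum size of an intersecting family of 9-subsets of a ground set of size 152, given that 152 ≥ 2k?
max |F| = C(151, 8) = 5551321138650

The Erdős-Ko-Rado theorem states: for n ≥ 2k, an intersecting family of k-subsets of an n-element set has size at most C(n − 1, k − 1), with equality for 'star' families {A ⊆ [n] : |A| = k, i ∈ A} (fix an element i). For n = 152, k = 9: C(151, 8) = 5551321138650.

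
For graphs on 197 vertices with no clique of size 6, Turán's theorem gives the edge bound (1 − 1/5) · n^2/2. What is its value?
Turán density bound = (4/5) · 197^2/2 = 77618/5 ≈ 15523.6

Turán's theorem: ex(n, K_{r+1}) is achieved by the complete r-partite Turán graph T(n, r) with parts as balanced as possible, and is at most (1 − 1/r) · n^2/2. For r = 5, n = 197: the density bound is (4/5) · 38809/2 = 77618/5 ≈ 15523.6. The integer-valued extremum is e(T(197, 5)) = 15523, which is strictly less than the density bound 77618/5 since 5 ∤ 197 (the parts of T(197, 5) cannot all be equal).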